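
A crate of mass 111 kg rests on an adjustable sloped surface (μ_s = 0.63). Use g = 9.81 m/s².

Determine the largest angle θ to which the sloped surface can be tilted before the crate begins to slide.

At the slip threshold, m g sin θ = μ_s · m g cos θ, so tan θ = μ_s.
θ_max = arctan(0.63) = 32.2°.

θ_max ≈ 32.2°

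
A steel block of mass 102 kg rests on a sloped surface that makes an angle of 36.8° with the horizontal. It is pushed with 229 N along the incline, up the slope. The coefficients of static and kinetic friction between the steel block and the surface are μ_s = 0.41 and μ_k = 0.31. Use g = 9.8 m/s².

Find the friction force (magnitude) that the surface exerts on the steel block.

Normal force: N = m g cos θ = 102 × 9.8 × cos 36.8° = 800.4 N.
Parallel to the incline, ΣF = 0 gives f = m g sin θ − P = 598.8 − 229 = 369.8 N (up-slope positive).
Static friction can supply at most μ_s N = 328.2 N.
|369.8| exceeds 328.2 N, so the steel block slips down-slope; friction is kinetic, f = μ_k N = 0.31×800.4 = 248 N.

f ≈ 248 N (up the incline)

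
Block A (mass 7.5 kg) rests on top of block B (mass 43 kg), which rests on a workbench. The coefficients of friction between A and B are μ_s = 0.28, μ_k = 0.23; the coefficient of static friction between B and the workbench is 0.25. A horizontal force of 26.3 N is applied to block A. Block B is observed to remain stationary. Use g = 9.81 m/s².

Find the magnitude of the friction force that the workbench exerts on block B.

Between the blocks, N₁ = m_A g = 73.58 N.
So the A–B interface can sustain at most μ_s N₁ = 20.6 N of static friction.
P = 26.3 N exceeds that limit, so A slips over B and the interface friction becomes kinetic: f₁ = μ_k N₁ = 0.23×73.58 = 16.9 N.
B experiences an equal 16.9 N forward from A (third law). B is in equilibrium, so the floor supplies f₂ = 16.9 N of static friction (limit μ_s(m_A+m_B)g = 123.9 N, not exceeded).

f ≈ 16.9 N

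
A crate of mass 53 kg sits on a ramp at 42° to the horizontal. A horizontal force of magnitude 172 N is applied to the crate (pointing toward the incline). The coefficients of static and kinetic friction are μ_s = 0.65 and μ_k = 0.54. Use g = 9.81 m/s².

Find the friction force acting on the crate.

Normal direction: N = m g cos θ + P sin θ = 501.5 N.
Parallel to the incline: P cos θ − m g sin θ = 127.8 − 347.9 = -220.1 N; the friction needed to balance this is 220.1 N acting up the slope.
Maximum static friction: μ_s N = 0.65 × 501.5 = 326 N.
|f_req| = 220.1 ≤ 326 N → the crate is in equilibrium; friction equals the required value.

f ≈ 220 N (up the incline)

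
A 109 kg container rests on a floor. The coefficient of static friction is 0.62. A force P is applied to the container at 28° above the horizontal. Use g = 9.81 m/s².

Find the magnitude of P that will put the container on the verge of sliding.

N = m g − P sin α (the pull lifts the container).
At impending slip, P cos α = μ_s N = μ_s (m g − P sin α).
Solving: P (cos α + μ_s sin α) = μ_s m g → P = 0.62×1070/(cos 28° + 0.62 sin 28°) = 663/1.174 = 565 N.

P ≈ 565 N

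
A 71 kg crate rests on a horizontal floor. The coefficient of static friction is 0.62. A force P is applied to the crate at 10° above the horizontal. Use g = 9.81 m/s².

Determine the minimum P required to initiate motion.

N = m g − P sin α (the pull lifts the crate).
At impending slip, P cos α = μ_s N = μ_s (m g − P sin α).
Solving: P (cos α + μ_s sin α) = μ_s m g → P = 0.62×697/(cos 10° + 0.62 sin 10°) = 432/1.092 = 395 N.

P ≈ 395 N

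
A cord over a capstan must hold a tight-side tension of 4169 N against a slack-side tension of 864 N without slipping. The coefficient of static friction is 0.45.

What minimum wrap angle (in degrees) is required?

T₂/T₁ = e^{μβ} → β = ln(T₂/T₁)/μ.
β = ln(4169/864)/0.45 = 1.574/0.45 = 3.497 rad.
In degrees: β = 3.497 × 180/π = 200°.

β_min ≈ 200°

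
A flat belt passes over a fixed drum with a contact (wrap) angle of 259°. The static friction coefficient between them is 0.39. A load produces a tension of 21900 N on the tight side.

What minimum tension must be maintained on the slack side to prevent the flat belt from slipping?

T_min ≈ 3760 N

Capstan equation at impending slip: T_tight/T_slack = e^{μβ}.
β = 259° = 4.52 rad; e^{μβ} = e^{0.39×4.52} = 5.83.
T_slack = T_tight / e^{μβ} = 21900 / 5.83 = 3760 N.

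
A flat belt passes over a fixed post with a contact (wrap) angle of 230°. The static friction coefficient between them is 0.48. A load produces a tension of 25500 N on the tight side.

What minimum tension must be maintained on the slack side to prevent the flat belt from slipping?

Capstan equation at impending slip: T_tight/T_slack = e^{μβ}.
β = 230° = 4.014 rad; e^{μβ} = e^{0.48×4.014} = 6.868.
T_slack = T_tight / e^{μβ} = 25500 / 6.868 = 3710 N.

T_min ≈ 3710 N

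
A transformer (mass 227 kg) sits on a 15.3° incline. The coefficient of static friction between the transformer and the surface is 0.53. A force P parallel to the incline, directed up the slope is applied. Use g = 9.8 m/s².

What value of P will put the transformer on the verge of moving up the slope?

At impending motion up the slope, friction acts down-slope at its limit: f = μ_s N.
P is parallel to the surface, so N = m g cos θ = 2150 N.
Along the incline: P = m g sin θ + μ_s N = 587 + 0.53×2150 = 1720 N.

P ≈ 1720 N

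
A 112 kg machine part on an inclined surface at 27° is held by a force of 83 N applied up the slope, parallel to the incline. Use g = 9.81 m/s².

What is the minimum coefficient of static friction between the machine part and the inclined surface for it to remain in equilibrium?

N = m g cos θ = 979 N.
Friction must make up the shortfall along the incline: f = m g sin θ − P = 498.8 − 83 = 415.8 N.
At the threshold f = μ_s N, so μ_s,min = 415.8/979 = 0.425.

μ_s,min ≈ 0.425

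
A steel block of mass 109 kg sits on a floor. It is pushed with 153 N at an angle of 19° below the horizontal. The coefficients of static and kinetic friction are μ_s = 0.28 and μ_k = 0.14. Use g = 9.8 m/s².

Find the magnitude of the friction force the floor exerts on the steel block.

f ≈ 145 N

Vertical equilibrium gives N = m g + P sin α = 1118 N.
For equilibrium, f = P cos α = 153×cos 19° = 144.7 N.
The static-friction limit is μ_s N = 313 N.
Since 144.7 N does not exceed the limit, the steel block stays at rest and f = 145 N.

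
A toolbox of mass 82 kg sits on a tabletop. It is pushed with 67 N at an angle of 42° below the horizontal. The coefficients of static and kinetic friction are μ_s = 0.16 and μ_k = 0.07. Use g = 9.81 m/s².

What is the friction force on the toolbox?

The vertical component of P adds to the normal force: N = m g + P sin α = 804.4 + 44.83 = 849.3 N.
Horizontally, friction must balance P cos α = 49.79 N.
The static-friction limit is μ_s N = 135.9 N.
49.79 ≤ 135.9 N → static; friction equals the required 49.8 N.

f ≈ 49.8 N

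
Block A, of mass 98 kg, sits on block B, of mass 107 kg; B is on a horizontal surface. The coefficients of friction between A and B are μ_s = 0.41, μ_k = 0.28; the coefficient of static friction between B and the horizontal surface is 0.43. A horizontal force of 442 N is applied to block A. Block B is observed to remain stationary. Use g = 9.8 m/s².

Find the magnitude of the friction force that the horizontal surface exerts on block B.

f ≈ 269 N

Normal force at the A–B interface: N₁ = m_A g = 960.4 N.
So the A–B interface can sustain at most μ_s N₁ = 393.8 N of static friction.
P = 442 N exceeds that limit, so A slips over B and the interface friction becomes kinetic: f₁ = μ_k N₁ = 0.28×960.4 = 269 N.
B experiences an equal 269 N forward from A (third law). B is in equilibrium, so the floor supplies f₂ = 269 N of static friction (limit μ_s(m_A+m_B)g = 863.9 N, not exceeded).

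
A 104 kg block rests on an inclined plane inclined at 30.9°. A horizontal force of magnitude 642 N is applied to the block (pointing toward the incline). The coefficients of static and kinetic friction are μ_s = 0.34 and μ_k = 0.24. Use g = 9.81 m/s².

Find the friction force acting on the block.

The horizontal push has a component P sin θ into the surface, so N = m g cos θ + P sin θ = 875.4 + 329.7 = 1205 N.
Parallel to the incline: P cos θ − m g sin θ = 550.9 − 523.9 = 26.94 N; the friction needed to balance this is 26.94 N acting down the slope.
The limit of static friction is μ_s N = 409.7 N.
|f_req| = 26.94 ≤ 409.7 N → the block is in equilibrium; friction equals the required value.

f ≈ 26.9 N (down the incline)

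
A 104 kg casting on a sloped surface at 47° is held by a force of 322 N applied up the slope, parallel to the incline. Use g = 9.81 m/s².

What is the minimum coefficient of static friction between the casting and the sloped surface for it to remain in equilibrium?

N = m g cos θ = 695.8 N.
Friction must make up the shortfall along the incline: f = m g sin θ − P = 746.2 − 322 = 424.2 N.
At the threshold f = μ_s N, so μ_s,min = 424.2/695.8 = 0.61.

μ_s,min ≈ 0.61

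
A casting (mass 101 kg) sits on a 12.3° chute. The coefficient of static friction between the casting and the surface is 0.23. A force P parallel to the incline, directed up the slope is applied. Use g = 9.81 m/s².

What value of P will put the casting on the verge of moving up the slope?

P ≈ 434 N

At impending motion up the slope, friction acts down-slope at its limit: f = μ_s N.
P is parallel to the surface, so N = m g cos θ = 968 N.
Along the incline: P = m g sin θ + μ_s N = 211 + 0.23×968 = 434 N.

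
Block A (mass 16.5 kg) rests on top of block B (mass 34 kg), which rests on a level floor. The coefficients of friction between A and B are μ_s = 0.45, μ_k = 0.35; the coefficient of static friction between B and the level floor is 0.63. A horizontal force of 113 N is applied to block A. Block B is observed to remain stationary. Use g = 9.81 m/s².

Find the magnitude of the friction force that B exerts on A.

f ≈ 56.7 N

The normal force B exerts on A is simply A's weight, N₁ = 161.9 N.
Maximum static friction on A from B: μ_s N₁ = 0.45×161.9 = 72.84 N.
P = 113 N exceeds that limit, so A slips over B and the interface friction becomes kinetic: f₁ = μ_k N₁ = 0.35×161.9 = 56.7 N.
B experiences an equal 56.7 N forward from A (third law). B is in equilibrium, so the floor supplies f₂ = 56.7 N of static friction (limit μ_s(m_A+m_B)g = 312.1 N, not exceeded).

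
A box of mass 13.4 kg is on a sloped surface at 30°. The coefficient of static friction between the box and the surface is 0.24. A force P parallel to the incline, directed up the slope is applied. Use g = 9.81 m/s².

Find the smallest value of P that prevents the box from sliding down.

P_min ≈ 38.4 N

The box tends to slide down (tan θ > μ_s), so at the point of impending slip friction acts up-slope at its limit: f = μ_s N.
P is parallel to the surface, so N = m g cos θ = 114 N.
Along the incline: P + μ_s N = m g sin θ, so P = 65.7 − 0.24×114 = 38.4 N.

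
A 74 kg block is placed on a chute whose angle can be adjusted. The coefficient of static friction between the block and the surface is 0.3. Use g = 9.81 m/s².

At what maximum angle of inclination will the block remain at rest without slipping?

θ_max ≈ 16.7°

At the slip threshold, m g sin θ = μ_s · m g cos θ, so tan θ = μ_s.
θ_max = arctan(0.3) = 16.7°.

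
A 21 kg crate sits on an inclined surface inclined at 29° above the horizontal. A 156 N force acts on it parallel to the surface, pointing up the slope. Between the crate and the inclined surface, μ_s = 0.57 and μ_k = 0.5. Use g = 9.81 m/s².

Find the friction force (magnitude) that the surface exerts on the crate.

Perpendicular to the surface, N = m g cos θ = 21·9.81·cos 29° = 180.2 N.
Parallel to the incline, ΣF = 0 gives f = m g sin θ − P = 99.88 − 156 = -56.12 N (up-slope positive).
Maximum static friction available: μ_s N = 0.57 × 180.2 = 102.7 N.
Since |-56.12| ≤ 102.7 N, no slip — friction simply equals what equilibrium demands.

f ≈ 56.1 N (down the incline)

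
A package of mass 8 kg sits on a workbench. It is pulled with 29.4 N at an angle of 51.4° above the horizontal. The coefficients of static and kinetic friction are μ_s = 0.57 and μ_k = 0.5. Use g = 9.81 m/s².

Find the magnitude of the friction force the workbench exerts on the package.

f ≈ 18.3 N

Vertical equilibrium gives N = m g − P sin α = 55.5 N.
For equilibrium, f = P cos α = 29.4×cos 51.4° = 18.34 N.
μ_s N = 0.57 × 55.5 = 31.64 N.
18.34 ≤ 31.64 N → static; friction equals the required 18.3 N.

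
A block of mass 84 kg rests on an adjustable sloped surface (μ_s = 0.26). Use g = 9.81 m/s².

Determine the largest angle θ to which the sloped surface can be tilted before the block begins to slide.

θ_max ≈ 14.6°

At the slip threshold, m g sin θ = μ_s · m g cos θ, so tan θ = μ_s.
θ_max = arctan(0.26) = 14.6°.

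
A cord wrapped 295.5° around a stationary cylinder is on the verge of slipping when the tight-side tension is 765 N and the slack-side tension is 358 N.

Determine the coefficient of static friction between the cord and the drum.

T₂/T₁ = e^{μβ} → μ = ln(T₂/T₁)/β.
β = 295.5° = 5.157 rad.
μ = ln(765/358)/5.157 = ln(2.137)/5.157 = 0.147.

μ ≈ 0.147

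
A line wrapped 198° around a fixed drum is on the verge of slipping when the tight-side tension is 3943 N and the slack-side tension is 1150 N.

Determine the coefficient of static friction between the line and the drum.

T₂/T₁ = e^{μβ} → μ = ln(T₂/T₁)/β.
β = 198° = 3.456 rad.
μ = ln(3943/1150)/3.456 = ln(3.429)/3.456 = 0.357.

μ ≈ 0.357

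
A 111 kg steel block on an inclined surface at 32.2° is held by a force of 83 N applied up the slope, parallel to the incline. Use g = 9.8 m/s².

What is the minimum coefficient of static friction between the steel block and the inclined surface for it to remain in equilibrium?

N = m g cos θ = 920.5 N.
Friction must make up the shortfall along the incline: f = m g sin θ − P = 579.7 − 83 = 496.7 N.
At the threshold f = μ_s N, so μ_s,min = 496.7/920.5 = 0.54.

μ_s,min ≈ 0.54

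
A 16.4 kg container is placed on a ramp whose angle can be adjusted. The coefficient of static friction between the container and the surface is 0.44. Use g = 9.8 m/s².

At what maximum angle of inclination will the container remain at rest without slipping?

θ_max ≈ 23.7°

At the slip threshold, m g sin θ = μ_s · m g cos θ, so tan θ = μ_s.
θ_max = arctan(0.44) = 23.7°.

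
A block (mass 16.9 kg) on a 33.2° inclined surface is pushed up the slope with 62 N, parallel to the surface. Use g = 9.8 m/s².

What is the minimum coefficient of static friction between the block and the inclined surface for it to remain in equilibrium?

N = m g cos θ = 138.6 N.
Friction must make up the shortfall along the incline: f = m g sin θ − P = 90.69 − 62 = 28.69 N.
At the threshold f = μ_s N, so μ_s,min = 28.69/138.6 = 0.207.

μ_s,min ≈ 0.207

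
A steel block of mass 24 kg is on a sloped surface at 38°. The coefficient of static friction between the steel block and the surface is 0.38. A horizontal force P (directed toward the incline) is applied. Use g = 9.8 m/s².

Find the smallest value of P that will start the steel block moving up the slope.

At impending motion up the slope, friction acts down-slope at its limit: f = μ_s N.
Perpendicular to the incline: N = m g cos θ + P sin θ.
Along the incline: P cos θ = m g sin θ + μ_s N = m g sin θ + μ_s (m g cos θ + P sin θ).
Solving, P (cos θ − μ_s sin θ) = m g (sin θ + μ_s cos θ), so P = 24×9.8×(sin 38° + 0.38 cos 38°)/(cos 38° − 0.38 sin 38°) = 235×0.9151/0.5541 = 388 N.

P ≈ 388 N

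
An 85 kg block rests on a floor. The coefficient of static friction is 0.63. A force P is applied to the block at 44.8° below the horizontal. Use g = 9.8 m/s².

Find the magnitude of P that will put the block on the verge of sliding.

N = m g + P sin α (the push presses the block into the floor).
At impending slip, P cos α = μ_s N = μ_s (m g + P sin α).
Solving: P (cos α − μ_s sin α) = μ_s m g → P = 0.63×833/(cos 44.8° − 0.63 sin 44.8°) = 525/0.2657 = 1980 N.

P ≈ 1980 N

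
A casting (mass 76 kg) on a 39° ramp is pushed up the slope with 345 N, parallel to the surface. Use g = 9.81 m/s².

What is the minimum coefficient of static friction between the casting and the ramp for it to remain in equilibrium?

N = m g cos θ = 579.4 N.
Friction must make up the shortfall along the incline: f = m g sin θ − P = 469.2 − 345 = 124.2 N.
At the threshold f = μ_s N, so μ_s,min = 124.2/579.4 = 0.214.

μ_s,min ≈ 0.214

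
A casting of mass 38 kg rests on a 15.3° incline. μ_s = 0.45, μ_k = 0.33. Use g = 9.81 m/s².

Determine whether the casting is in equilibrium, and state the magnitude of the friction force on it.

f ≈ 98.4 N

N = m g cos θ = 360 N.
Down-slope weight component: m g sin θ = 98.4 N.
μ_s N = 162 N.
98.4 ≤ 162 N, so it stays put; friction = 98.4 N.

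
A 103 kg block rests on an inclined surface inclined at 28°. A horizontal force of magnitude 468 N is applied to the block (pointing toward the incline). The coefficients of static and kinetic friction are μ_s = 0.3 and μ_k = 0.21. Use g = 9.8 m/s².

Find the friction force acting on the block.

Resolve perpendicular to the incline: N = m g cos θ + P sin θ = 103×9.8×cos 28° + 468×sin 28° = 1111 N.
Along the incline, the net driving force (taking up-slope positive) is P cos θ − m g sin θ = 413.2 − 473.9 = -60.67 N, so equilibrium requires friction f = 60.67 N (up-slope).
Maximum static friction: μ_s N = 0.3 × 1111 = 333.3 N.
|f_req| = 60.67 ≤ 333.3 N → the block is in equilibrium; friction equals the required value.

f ≈ 60.7 N (up the incline)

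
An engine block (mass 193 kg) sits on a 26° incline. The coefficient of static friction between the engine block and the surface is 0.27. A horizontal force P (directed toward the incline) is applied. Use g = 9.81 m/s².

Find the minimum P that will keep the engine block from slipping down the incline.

P_min ≈ 364 N

The engine block tends to slide down (tan θ > μ_s), so at the point of impending slip friction acts up-slope at its limit: f = μ_s N.
Perpendicular to the incline: N = m g cos θ + P sin θ.
Along the incline: P cos θ + μ_s N = m g sin θ, i.e. P cos θ + μ_s (m g cos θ + P sin θ) = m g sin θ.
Solving, P (cos θ + μ_s sin θ) = m g (sin θ − μ_s cos θ), so P = 1890×0.1957/1.017 = 364 N.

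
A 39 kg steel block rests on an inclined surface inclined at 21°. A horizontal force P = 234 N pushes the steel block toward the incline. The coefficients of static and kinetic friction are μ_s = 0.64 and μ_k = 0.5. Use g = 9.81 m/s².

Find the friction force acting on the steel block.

f ≈ 81.3 N (down the incline)

Resolve perpendicular to the incline: N = m g cos θ + P sin θ = 39×9.81×cos 21° + 234×sin 21° = 441 N.
Parallel to the incline: P cos θ − m g sin θ = 218.5 − 137.1 = 81.35 N; the friction needed to balance this is 81.35 N acting down the slope.
The limit of static friction is μ_s N = 282.3 N.
|f_req| = 81.35 ≤ 282.3 N → the steel block is in equilibrium; friction equals the required value.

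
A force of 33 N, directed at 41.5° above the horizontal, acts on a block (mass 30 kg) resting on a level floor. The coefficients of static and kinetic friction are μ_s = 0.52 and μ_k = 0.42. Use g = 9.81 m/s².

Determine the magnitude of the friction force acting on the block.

f ≈ 24.7 N

Vertical equilibrium gives N = m g − P sin α = 272.4 N.
Horizontally, friction must balance P cos α = 24.72 N.
The static-friction limit is μ_s N = 141.7 N.
24.72 ≤ 141.7 N → static; friction equals the required 24.7 N.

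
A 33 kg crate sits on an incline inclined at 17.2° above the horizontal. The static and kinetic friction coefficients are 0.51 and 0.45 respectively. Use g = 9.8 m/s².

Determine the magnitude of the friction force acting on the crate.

The normal reaction is N = m g cos θ = 308.9 N.
For equilibrium along the incline, friction must balance the weight component: f = m g sin θ = 95.63 N up the slope.
Maximum static friction available: μ_s N = 0.51 × 308.9 = 157.6 N.
Since |95.63| ≤ 157.6 N, static friction is sufficient; f equals the required value, not μ_s N.

f ≈ 95.6 N (up the incline)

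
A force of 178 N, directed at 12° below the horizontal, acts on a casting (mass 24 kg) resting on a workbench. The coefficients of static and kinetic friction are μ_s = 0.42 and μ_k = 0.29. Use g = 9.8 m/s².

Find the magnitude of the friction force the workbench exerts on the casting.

f ≈ 78.9 N

Vertical equilibrium gives N = m g + P sin α = 272.2 N.
For equilibrium, f = P cos α = 178×cos 12° = 174.1 N.
μ_s N = 0.42 × 272.2 = 114.3 N.
The required friction exceeds μ_s N, so the casting moves and f = μ_k N = 78.9 N.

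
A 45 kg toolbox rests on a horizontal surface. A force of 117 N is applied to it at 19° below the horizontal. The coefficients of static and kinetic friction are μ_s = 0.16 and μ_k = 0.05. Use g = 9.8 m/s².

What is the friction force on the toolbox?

The vertical component of P adds to the normal force: N = m g + P sin α = 441 + 38.09 = 479.1 N.
For equilibrium, f = P cos α = 117×cos 19° = 110.6 N.
μ_s N = 0.16 × 479.1 = 76.65 N.
The required friction exceeds μ_s N, so the toolbox moves and f = μ_k N = 24 N.

f ≈ 24 N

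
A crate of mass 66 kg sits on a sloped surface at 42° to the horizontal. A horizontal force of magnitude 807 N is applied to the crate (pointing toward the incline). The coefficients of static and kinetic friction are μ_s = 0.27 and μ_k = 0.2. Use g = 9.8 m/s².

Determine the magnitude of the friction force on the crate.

Normal direction: N = m g cos θ + P sin θ = 1021 N.
Along the incline, the net driving force (taking up-slope positive) is P cos θ − m g sin θ = 599.7 − 432.8 = 166.9 N, so equilibrium requires friction f = -166.9 N (down-slope).
Maximum static friction: μ_s N = 0.27 × 1021 = 275.6 N.
Since 166.9 N is within the 275.6 N limit, the crate stays put and friction is exactly 167 N.

f ≈ 167 N (down the incline)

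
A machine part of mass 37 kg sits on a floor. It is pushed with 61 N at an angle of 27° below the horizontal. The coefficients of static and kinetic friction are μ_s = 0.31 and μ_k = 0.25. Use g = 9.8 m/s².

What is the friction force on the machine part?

The vertical component of P adds to the normal force: N = m g + P sin α = 362.6 + 27.69 = 390.3 N.
The horizontal driving force is P cos α = 54.35 N, so equilibrium needs friction f = 54.35 N.
The static-friction limit is μ_s N = 121 N.
Since 54.35 N does not exceed the limit, the machine part stays at rest and f = 54.4 N.

f ≈ 54.4 N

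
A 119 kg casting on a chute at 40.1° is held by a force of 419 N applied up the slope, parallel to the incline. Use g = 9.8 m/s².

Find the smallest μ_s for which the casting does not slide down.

μ_s,min ≈ 0.372

N = m g cos θ = 892.1 N.
Friction must make up the shortfall along the incline: f = m g sin θ − P = 751.2 − 419 = 332.2 N.
At the threshold f = μ_s N, so μ_s,min = 332.2/892.1 = 0.372.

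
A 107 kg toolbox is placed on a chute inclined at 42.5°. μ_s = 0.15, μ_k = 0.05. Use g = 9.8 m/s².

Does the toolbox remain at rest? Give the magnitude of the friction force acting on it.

N = m g cos θ = 773 N.
Down-slope weight component: m g sin θ = 708 N.
μ_s N = 116 N.
708 > 116 N, so it slides; kinetic friction f = μ_k N = 0.05×773 = 38.7 N.

f ≈ 38.7 N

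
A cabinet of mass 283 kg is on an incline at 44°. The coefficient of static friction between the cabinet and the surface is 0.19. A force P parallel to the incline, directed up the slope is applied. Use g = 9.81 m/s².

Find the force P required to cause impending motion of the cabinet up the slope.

At impending motion up the slope, friction acts down-slope at its limit: f = μ_s N.
P is parallel to the surface, so N = m g cos θ = 2000 N.
Along the incline: P = m g sin θ + μ_s N = 1930 + 0.19×2000 = 2310 N.

P ≈ 2310 N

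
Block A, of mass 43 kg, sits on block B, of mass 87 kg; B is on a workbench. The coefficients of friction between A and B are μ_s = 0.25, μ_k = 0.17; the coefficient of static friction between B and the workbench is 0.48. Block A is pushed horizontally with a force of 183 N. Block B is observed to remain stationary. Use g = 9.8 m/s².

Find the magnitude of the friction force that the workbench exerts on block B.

Between the blocks, N₁ = m_A g = 421.4 N.
Maximum static friction on A from B: μ_s N₁ = 0.25×421.4 = 105.4 N.
Since P = 183 N > 105.4 N, A slides on B; the A–B friction is kinetic: f₁ = μ_k N₁ = 0.17×421.4 = 71.6 N.
B experiences an equal 71.6 N forward from A (third law). B is in equilibrium, so the floor supplies f₂ = 71.6 N of static friction (limit μ_s(m_A+m_B)g = 611.5 N, not exceeded).

f ≈ 71.6 N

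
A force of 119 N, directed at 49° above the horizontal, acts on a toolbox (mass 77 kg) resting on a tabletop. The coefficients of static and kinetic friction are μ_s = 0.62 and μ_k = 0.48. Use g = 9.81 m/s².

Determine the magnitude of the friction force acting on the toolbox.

Vertical equilibrium gives N = m g − P sin α = 665.6 N.
For equilibrium, f = P cos α = 119×cos 49° = 78.07 N.
The static-friction limit is μ_s N = 412.6 N.
78.07 ≤ 412.6 N → static; friction equals the required 78.1 N.

f ≈ 78.1 N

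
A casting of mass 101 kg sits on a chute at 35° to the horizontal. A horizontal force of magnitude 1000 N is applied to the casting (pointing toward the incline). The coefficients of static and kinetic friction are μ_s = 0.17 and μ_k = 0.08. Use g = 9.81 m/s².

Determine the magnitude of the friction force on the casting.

The horizontal push has a component P sin θ into the surface, so N = m g cos θ + P sin θ = 811.6 + 573.6 = 1385 N.
Parallel to the incline: P cos θ − m g sin θ = 819.2 − 568.3 = 250.8 N; the friction needed to balance this is 250.8 N acting down the slope.
The limit of static friction is μ_s N = 235.5 N.
The required 250.8 N exceeds the static limit, so the casting slides up-slope and f = μ_k N = 0.08×1385 = 111 N.

f ≈ 111 N (down the incline)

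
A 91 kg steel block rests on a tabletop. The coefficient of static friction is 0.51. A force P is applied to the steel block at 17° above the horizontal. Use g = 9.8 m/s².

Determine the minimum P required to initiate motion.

N = m g − P sin α (the pull lifts the steel block).
At impending slip, P cos α = μ_s N = μ_s (m g − P sin α).
Solving: P (cos α + μ_s sin α) = μ_s m g → P = 0.51×892/(cos 17° + 0.51 sin 17°) = 455/1.105 = 411 N.

P ≈ 411 N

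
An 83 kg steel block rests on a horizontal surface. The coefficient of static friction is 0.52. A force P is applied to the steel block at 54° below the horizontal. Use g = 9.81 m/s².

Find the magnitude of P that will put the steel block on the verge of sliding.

P ≈ 2530 N

N = m g + P sin α (the push presses the steel block into the horizontal surface).
At impending slip, P cos α = μ_s N = μ_s (m g + P sin α).
Solving: P (cos α − μ_s sin α) = μ_s m g → P = 0.52×814/(cos 54° − 0.52 sin 54°) = 423/0.1671 = 2530 N.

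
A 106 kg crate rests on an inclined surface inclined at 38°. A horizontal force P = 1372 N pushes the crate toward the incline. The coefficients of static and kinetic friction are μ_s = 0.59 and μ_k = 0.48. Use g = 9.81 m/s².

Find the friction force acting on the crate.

f ≈ 441 N (down the incline)

The horizontal push has a component P sin θ into the surface, so N = m g cos θ + P sin θ = 819.4 + 844.7 = 1664 N.
Parallel to the incline: P cos θ − m g sin θ = 1081 − 640.2 = 440.9 N; the friction needed to balance this is 440.9 N acting down the slope.
The limit of static friction is μ_s N = 981.8 N.
|f_req| = 440.9 ≤ 981.8 N → the crate is in equilibrium; friction equals the required value.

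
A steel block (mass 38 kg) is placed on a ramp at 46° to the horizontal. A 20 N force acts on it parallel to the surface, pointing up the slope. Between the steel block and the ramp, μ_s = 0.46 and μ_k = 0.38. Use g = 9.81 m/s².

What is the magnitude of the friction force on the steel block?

f ≈ 98.4 N (up the incline)

Perpendicular to the surface, N = m g cos θ = 38·9.81·cos 46° = 259 N.
The friction needed for equilibrium is m g sin θ − P = 268.2 − 20 = 248.2 N, measured positive up-slope.
Maximum static friction available: μ_s N = 0.46 × 259 = 119.1 N.
Since |248.2| > 119.1 N, static friction cannot hold it; the steel block slides down the incline and kinetic friction applies: f = μ_k N = 0.38 × 259 = 98.4 N.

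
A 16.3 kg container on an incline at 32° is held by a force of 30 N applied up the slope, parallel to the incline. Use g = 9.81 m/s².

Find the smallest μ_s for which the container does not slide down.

N = m g cos θ = 135.6 N.
Friction must make up the shortfall along the incline: f = m g sin θ − P = 84.74 − 30 = 54.74 N.
At the threshold f = μ_s N, so μ_s,min = 54.74/135.6 = 0.404.

μ_s,min ≈ 0.404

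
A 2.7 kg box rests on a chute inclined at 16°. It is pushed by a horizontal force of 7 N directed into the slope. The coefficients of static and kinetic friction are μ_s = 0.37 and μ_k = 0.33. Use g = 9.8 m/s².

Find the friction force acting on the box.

Normal direction: N = m g cos θ + P sin θ = 27.36 N.
Along the incline, the net driving force (taking up-slope positive) is P cos θ − m g sin θ = 6.729 − 7.293 = -0.5645 N, so equilibrium requires friction f = 0.5645 N (up-slope).
The limit of static friction is μ_s N = 10.12 N.
Since 0.5645 N is within the 10.12 N limit, the box stays put and friction is exactly 0.565 N.

f ≈ 0.565 N (up the incline)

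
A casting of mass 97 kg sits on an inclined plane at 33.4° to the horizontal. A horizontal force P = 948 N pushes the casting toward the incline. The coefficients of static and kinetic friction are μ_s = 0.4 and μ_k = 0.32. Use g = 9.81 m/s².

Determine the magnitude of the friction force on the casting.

f ≈ 268 N (down the incline)

The horizontal push has a component P sin θ into the surface, so N = m g cos θ + P sin θ = 794.4 + 521.9 = 1316 N.
Parallel to the incline: P cos θ − m g sin θ = 791.4 − 523.8 = 267.6 N; the friction needed to balance this is 267.6 N acting down the slope.
The limit of static friction is μ_s N = 526.5 N.
Since 267.6 N is within the 526.5 N limit, the casting stays put and friction is exactly 268 N.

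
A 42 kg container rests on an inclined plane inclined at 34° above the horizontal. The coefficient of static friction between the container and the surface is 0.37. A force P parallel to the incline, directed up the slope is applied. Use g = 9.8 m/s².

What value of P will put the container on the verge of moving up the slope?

At impending motion up the slope, friction acts down-slope at its limit: f = μ_s N.
P is parallel to the surface, so N = m g cos θ = 341 N.
Along the incline: P = m g sin θ + μ_s N = 230 + 0.37×341 = 356 N.

P ≈ 356 N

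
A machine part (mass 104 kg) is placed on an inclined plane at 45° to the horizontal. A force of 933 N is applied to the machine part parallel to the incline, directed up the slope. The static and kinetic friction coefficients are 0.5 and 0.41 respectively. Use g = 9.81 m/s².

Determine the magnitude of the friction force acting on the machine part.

f ≈ 212 N (down the incline)

The normal reaction is N = m g cos θ = 721.4 N.
For equilibrium along the incline the friction force must supply f = m g sin θ − P = 721.4 − 933 = -211.6 N (positive meaning up-slope).
The static-friction ceiling is μ_s N = 0.5 × 721.4 = 360.7 N.
Since |-211.6| ≤ 360.7 N, no slip — friction simply equals what equilibrium demands.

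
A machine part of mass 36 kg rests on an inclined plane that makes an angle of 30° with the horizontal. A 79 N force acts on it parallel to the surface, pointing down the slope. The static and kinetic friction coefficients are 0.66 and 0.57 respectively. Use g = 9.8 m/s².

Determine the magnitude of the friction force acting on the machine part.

The normal reaction is N = m g cos θ = 305.5 N.
For equilibrium along the incline the friction force must supply f = m g sin θ + P = 176.4 + 79 = 255.4 N (positive meaning up-slope).
Maximum static friction available: μ_s N = 0.66 × 305.5 = 201.7 N.
Since |255.4| > 201.7 N, static friction cannot hold it; the machine part slides down the incline and kinetic friction applies: f = μ_k N = 0.57 × 305.5 = 174 N.

f ≈ 174 N (up the incline)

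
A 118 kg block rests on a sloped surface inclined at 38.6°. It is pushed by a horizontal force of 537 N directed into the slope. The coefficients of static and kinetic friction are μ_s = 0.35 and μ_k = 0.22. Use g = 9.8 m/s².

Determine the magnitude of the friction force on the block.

f ≈ 302 N (up the incline)

Normal direction: N = m g cos θ + P sin θ = 1239 N.
Along the incline, the net driving force (taking up-slope positive) is P cos θ − m g sin θ = 419.7 − 721.5 = -301.8 N, so equilibrium requires friction f = 301.8 N (up-slope).
The limit of static friction is μ_s N = 433.6 N.
|f_req| = 301.8 ≤ 433.6 N → the block is in equilibrium; friction equals the required value.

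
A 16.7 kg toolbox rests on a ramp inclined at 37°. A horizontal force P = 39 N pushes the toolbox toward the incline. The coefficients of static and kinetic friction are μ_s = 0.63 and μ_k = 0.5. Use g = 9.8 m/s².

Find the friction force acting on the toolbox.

f ≈ 67.3 N (up the incline)

The horizontal push has a component P sin θ into the surface, so N = m g cos θ + P sin θ = 130.7 + 23.47 = 154.2 N.
Along the incline, the net driving force (taking up-slope positive) is P cos θ − m g sin θ = 31.15 − 98.49 = -67.35 N, so equilibrium requires friction f = 67.35 N (up-slope).
Maximum static friction: μ_s N = 0.63 × 154.2 = 97.13 N.
|f_req| = 67.35 ≤ 97.13 N → the toolbox is in equilibrium; friction equals the required value.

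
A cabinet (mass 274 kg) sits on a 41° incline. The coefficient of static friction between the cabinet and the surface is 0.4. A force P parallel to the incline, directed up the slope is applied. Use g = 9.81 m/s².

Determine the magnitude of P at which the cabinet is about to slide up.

At impending motion up the slope, friction acts down-slope at its limit: f = μ_s N.
P is parallel to the surface, so N = m g cos θ = 2030 N.
Along the incline: P = m g sin θ + μ_s N = 1760 + 0.4×2030 = 2570 N.

P ≈ 2570 N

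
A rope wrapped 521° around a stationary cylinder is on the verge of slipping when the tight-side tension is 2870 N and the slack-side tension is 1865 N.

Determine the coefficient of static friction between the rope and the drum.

T₂/T₁ = e^{μβ} → μ = ln(T₂/T₁)/β.
β = 521° = 9.093 rad.
μ = ln(2870/1865)/9.093 = ln(1.539)/9.093 = 0.0474.

μ ≈ 0.0474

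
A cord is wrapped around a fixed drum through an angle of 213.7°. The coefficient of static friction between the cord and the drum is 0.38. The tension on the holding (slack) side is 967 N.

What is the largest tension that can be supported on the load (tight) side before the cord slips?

At impending slip the capstan equation gives T₂/T₁ = e^{μβ} with β in radians.
β = 213.7° × π/180 = 3.73 rad.
e^{μβ} = e^{0.38×3.73} = 4.126.
T₂ = T₁ · e^{μβ} = 967 × 4.126 = 3990 N.

T_max ≈ 3990 N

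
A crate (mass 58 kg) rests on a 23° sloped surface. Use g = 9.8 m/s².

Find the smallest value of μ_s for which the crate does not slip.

At the slip threshold m g sin θ = μ_s m g cos θ, so μ_s,min = tan θ.
μ_s,min = tan 23° = 0.424.

μ_s,min ≈ 0.424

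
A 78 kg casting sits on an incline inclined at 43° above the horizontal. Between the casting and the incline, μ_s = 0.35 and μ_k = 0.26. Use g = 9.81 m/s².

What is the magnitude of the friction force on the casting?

f ≈ 146 N (up the incline)

The normal reaction is N = m g cos θ = 559.6 N.
Along the slope the weight component is m g sin θ = 521.9 N; friction must supply exactly this, acting up-slope.
Static friction can supply at most μ_s N = 195.9 N.
Since |521.9| > 195.9 N, static friction cannot hold it; the casting slides down the incline and kinetic friction applies: f = μ_k N = 0.26 × 559.6 = 146 N.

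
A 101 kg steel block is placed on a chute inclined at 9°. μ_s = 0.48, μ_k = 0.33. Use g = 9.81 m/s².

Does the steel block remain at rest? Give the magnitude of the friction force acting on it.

f ≈ 155 N

N = m g cos θ = 979 N.
Down-slope weight component: m g sin θ = 155 N.
μ_s N = 470 N.
155 ≤ 470 N, so it stays put; friction = 155 N.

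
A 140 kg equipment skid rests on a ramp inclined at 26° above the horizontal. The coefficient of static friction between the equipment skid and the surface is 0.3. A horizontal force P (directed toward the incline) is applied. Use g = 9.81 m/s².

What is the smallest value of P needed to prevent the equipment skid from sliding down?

The equipment skid tends to slide down (tan θ > μ_s), so at the point of impending slip friction acts up-slope at its limit: f = μ_s N.
Perpendicular to the incline: N = m g cos θ + P sin θ.
Along the incline: P cos θ + μ_s N = m g sin θ, i.e. P cos θ + μ_s (m g cos θ + P sin θ) = m g sin θ.
Solving, P (cos θ + μ_s sin θ) = m g (sin θ − μ_s cos θ), so P = 1370×0.1687/1.03 = 225 N.

P_min ≈ 225 N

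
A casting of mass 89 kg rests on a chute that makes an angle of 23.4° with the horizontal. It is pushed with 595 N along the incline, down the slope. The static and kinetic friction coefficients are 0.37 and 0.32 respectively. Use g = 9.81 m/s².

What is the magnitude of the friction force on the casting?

f ≈ 256 N (up the incline)

Perpendicular to the surface, N = m g cos θ = 89·9.81·cos 23.4° = 801.3 N.
For equilibrium along the incline the friction force must supply f = m g sin θ + P = 346.7 + 595 = 941.7 N (positive meaning up-slope).
The static-friction ceiling is μ_s N = 0.37 × 801.3 = 296.5 N.
Since |941.7| > 296.5 N, static friction cannot hold it; the casting slides down the incline and kinetic friction applies: f = μ_k N = 0.32 × 801.3 = 256 N.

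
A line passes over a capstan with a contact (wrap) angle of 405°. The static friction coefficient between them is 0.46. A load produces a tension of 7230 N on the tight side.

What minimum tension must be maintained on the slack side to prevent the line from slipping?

T_min ≈ 280 N

Capstan equation at impending slip: T_tight/T_slack = e^{μβ}.
β = 405° = 7.069 rad; e^{μβ} = e^{0.46×7.069} = 25.83.
T_slack = T_tight / e^{μβ} = 7230 / 25.83 = 280 N.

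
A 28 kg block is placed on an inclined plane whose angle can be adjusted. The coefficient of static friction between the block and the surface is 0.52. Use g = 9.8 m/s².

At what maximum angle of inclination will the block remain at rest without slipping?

At the slip threshold, m g sin θ = μ_s · m g cos θ, so tan θ = μ_s.
θ_max = arctan(0.52) = 27.5°.

θ_max ≈ 27.5°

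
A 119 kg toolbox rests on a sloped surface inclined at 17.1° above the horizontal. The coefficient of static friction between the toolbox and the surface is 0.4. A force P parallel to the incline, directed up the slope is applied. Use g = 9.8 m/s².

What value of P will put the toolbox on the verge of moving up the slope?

At impending motion up the slope, friction acts down-slope at its limit: f = μ_s N.
P is parallel to the surface, so N = m g cos θ = 1110 N.
Along the incline: P = m g sin θ + μ_s N = 343 + 0.4×1110 = 789 N.

P ≈ 789 N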